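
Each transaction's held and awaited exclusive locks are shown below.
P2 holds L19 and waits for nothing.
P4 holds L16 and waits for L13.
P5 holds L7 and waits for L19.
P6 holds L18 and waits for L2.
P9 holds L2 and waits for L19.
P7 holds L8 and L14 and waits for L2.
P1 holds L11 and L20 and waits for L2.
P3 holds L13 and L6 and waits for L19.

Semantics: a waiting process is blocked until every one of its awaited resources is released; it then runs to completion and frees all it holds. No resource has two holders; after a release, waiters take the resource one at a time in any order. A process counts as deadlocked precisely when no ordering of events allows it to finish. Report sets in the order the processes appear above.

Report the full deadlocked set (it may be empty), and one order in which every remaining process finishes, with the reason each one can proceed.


No process is deadlocked.
Key observation: the wait relation is loop-free; peeling off processes with no waits unwinds the whole state.
A valid finishing order for the others: P2, P9, P3, P6, P1, P5, P7, P4.
Verifying each step:
  run P2 (it waits on nothing); releases L19
  P9 waits on L19 — all released -> runs and releases L2
  P3 waits on L19 — all released -> runs and releases L13 and L6
  P6 waits on L2 — all released -> runs and releases L18
  P1 waits on L2 — all released -> runs and releases L11 and L20
  P5 waits on L19 — all released -> runs and releases L7
  P7 waits on L2 — all released -> runs and releases L8 and L14
  P4 waits on L13 — all released -> runs and releases L16


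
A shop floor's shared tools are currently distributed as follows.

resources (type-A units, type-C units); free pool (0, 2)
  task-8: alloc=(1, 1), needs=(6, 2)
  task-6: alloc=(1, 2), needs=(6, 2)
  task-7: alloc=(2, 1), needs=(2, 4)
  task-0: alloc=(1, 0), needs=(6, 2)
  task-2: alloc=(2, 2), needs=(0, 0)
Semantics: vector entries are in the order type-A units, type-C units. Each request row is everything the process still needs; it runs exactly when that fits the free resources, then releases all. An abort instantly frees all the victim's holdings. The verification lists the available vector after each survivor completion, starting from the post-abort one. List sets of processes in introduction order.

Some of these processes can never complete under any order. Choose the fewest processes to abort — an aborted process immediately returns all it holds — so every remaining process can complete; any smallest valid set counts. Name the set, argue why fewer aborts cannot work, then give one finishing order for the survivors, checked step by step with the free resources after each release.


Minimum abort set: task-6 and task-0.
Key observation: no ordering could ever have run task-8 before the abort of task-6 and task-0; with (2, 2) back in the pool it fits at step 3.
Why nothing smaller works — every single abort fails: task-8 alone leaves task-6 blocked (short on type-A units); task-6 alone leaves task-8 blocked (short on type-A units); task-7 alone leaves task-8 blocked (short on type-A units); task-0 alone leaves task-8 blocked (short on type-A units); task-2 alone leaves task-8 blocked (short on type-A units).
One survivor order: task-2, task-7, task-8. Verifying each step (post-abort pool first):
  pool = (2, 4)
  task-2 needs (0, 0) <= (2, 4) -> finishes; pool += (2, 2) = (4, 6)
  task-7 needs (2, 4) <= (4, 6) -> finishes; pool += (2, 1) = (6, 7)
  task-8 needs (6, 2) <= (6, 7) -> finishes; pool += (1, 1) = (7, 8)


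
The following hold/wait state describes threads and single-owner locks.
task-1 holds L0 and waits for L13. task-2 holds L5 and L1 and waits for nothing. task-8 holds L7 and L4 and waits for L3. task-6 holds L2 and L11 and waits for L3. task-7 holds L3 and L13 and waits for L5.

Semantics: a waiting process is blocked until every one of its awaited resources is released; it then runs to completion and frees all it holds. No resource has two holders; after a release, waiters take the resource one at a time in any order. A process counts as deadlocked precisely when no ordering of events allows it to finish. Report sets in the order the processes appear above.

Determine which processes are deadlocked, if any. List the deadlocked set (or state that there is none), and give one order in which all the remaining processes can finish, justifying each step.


The deadlocked set is empty.
Key observation: all waits point, directly or indirectly, at processes that can finish, so nothing is permanently blocked.
A valid finishing order for the others: task-2, task-7, task-1, task-8, task-6.
Verifying each step:
  run task-2 (it waits on nothing); releases L5 and L1
  task-7 waits on L5 — all released -> runs and releases L3 and L13
  task-1 waits on L13 — all released -> runs and releases L0
  task-8 waits on L3 — all released -> runs and releases L7 and L4
  task-6 waits on L3 — all released -> runs and releases L2 and L11


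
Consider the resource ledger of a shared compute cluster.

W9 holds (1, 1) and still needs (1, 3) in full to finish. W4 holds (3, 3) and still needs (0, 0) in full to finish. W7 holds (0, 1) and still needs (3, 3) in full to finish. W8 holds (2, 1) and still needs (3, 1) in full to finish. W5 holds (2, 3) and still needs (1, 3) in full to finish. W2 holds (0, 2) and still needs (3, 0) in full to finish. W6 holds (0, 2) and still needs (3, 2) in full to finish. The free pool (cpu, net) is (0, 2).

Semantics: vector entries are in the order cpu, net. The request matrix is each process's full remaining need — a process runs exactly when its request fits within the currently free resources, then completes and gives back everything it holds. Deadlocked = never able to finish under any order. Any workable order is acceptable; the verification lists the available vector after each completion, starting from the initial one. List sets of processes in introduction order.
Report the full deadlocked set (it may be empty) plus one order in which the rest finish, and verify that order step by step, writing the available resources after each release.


No process is deadlocked.
Key observation: W4 fits the free pool immediately, and its release cascades until everyone finishes.
One completion order for the rest: W4, W7, W8, W5, W6, W2, W9. Walking it through:
  pool = (0, 2)
  run W4 (needs (0, 0), free (0, 2)); after release of (3, 3) the pool is (3, 5)
  run W7 (needs (3, 3), free (3, 5)); after release of (0, 1) the pool is (3, 6)
  run W8 (needs (3, 1), free (3, 6)); after release of (2, 1) the pool is (5, 7)
  run W5 (needs (1, 3), free (5, 7)); after release of (2, 3) the pool is (7, 10)
  run W6 (needs (3, 2), free (7, 10)); after release of (0, 2) the pool is (7, 12)
  run W2 (needs (3, 0), free (7, 12)); after release of (0, 2) the pool is (7, 14)
  run W9 (needs (1, 3), free (7, 14)); after release of (1, 1) the pool is (8, 15)


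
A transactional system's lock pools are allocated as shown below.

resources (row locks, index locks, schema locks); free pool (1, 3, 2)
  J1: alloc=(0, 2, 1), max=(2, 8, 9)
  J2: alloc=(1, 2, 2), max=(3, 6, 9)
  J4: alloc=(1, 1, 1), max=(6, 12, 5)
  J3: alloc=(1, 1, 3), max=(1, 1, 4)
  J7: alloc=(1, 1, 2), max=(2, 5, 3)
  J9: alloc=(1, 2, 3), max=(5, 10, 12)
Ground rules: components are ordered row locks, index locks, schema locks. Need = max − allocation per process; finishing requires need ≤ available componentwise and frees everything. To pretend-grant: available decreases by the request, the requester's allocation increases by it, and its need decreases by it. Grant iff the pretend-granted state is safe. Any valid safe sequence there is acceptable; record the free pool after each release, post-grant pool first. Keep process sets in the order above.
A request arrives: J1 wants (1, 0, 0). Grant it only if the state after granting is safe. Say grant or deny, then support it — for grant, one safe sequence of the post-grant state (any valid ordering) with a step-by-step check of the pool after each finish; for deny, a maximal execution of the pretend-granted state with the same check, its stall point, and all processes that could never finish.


GRANT — the state after the grant stays safe, e.g. via J3, J7, J2, J1, J9, J4.
Key observation: post-grant, (0, 3, 2) remains, and an order beginning with J3 completes everyone.
Verifying the post-grant state step by step:
  pool = (0, 3, 2)
  run J3 (needs (0, 0, 1), free (0, 3, 2)); after release of (1, 1, 3) the pool is (1, 4, 5)
  run J7 (needs (1, 4, 1), free (1, 4, 5)); after release of (1, 1, 2) the pool is (2, 5, 7)
  run J2 (needs (2, 4, 7), free (2, 5, 7)); after release of (1, 2, 2) the pool is (3, 7, 9)
  run J1 (needs (1, 6, 8), free (3, 7, 9)); after release of (1, 2, 1) the pool is (4, 9, 10)
  run J9 (needs (4, 8, 9), free (4, 9, 10)); after release of (1, 2, 3) the pool is (5, 11, 13)
  run J4 (needs (5, 11, 4), free (5, 11, 13)); after release of (1, 1, 1) the pool is (6, 12, 14)


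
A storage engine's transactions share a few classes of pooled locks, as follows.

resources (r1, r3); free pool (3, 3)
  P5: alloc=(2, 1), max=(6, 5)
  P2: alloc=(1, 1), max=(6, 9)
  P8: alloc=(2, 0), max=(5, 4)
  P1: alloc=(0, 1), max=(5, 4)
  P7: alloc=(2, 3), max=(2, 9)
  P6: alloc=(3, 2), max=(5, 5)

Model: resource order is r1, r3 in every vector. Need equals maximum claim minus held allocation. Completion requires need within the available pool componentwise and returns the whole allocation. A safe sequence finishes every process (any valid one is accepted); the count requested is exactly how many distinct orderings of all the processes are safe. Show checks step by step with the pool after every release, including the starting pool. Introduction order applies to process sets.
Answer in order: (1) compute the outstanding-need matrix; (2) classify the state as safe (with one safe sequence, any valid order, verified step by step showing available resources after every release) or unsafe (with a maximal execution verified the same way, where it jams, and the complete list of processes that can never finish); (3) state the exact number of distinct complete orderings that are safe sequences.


(1) Outstanding need per process (order r1, r3):
  P5: (4, 4)
  P2: (5, 8)
  P8: (3, 4)
  P1: (5, 3)
  P7: (0, 6)
  P6: (2, 3)
(2) SAFE — a valid safe sequence is P6, P8, P5, P7, P2, P1.
Key observation: P6 is the earliest step where a requested resource binds exactly: need (2, 3), pool (3, 3) at its turn.
Verifying each step:
  pool = (3, 3)
  P6: need (2, 3) fits (3, 3); releases (3, 2), pool now (6, 5)
  P8: need (3, 4) fits (6, 5); releases (2, 0), pool now (8, 5)
  P5: need (4, 4) fits (8, 5); releases (2, 1), pool now (10, 6)
  P7: need (0, 6) fits (10, 6); releases (2, 3), pool now (12, 9)
  P2: need (5, 8) fits (12, 9); releases (1, 1), pool now (13, 10)
  P1: need (5, 3) fits (13, 10); releases (0, 1), pool now (13, 11)
(3) The exact count: 30 of the possible complete orderings are safe sequences.


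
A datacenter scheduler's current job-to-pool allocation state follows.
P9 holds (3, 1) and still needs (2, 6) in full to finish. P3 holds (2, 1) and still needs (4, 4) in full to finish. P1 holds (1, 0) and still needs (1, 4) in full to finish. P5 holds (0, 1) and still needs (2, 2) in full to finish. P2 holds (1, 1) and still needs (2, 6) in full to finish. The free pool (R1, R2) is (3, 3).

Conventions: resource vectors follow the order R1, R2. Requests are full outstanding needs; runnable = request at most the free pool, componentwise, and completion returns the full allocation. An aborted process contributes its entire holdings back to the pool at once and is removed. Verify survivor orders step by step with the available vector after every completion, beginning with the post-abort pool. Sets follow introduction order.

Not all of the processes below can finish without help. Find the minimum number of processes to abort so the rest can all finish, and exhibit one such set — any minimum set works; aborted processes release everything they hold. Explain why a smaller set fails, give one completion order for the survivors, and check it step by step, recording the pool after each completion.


The answer: abort P9.
Key observation: the deadlocked P2 becomes finishable only because P9 released (3, 1); it completes at step 4 below.
Why nothing smaller works: aborting no one leaves the state deadlocked as given.
The survivors complete as P1, P3, P5, P2. Check, step by step (starting from the post-abort pool):
  pool = (6, 4)
  run P1 (needs (1, 4), free (6, 4)); after release of (1, 0) the pool is (7, 4)
  run P3 (needs (4, 4), free (7, 4)); after release of (2, 1) the pool is (9, 5)
  run P5 (needs (2, 2), free (9, 5)); after release of (0, 1) the pool is (9, 6)
  run P2 (needs (2, 6), free (9, 6)); after release of (1, 1) the pool is (10, 7)


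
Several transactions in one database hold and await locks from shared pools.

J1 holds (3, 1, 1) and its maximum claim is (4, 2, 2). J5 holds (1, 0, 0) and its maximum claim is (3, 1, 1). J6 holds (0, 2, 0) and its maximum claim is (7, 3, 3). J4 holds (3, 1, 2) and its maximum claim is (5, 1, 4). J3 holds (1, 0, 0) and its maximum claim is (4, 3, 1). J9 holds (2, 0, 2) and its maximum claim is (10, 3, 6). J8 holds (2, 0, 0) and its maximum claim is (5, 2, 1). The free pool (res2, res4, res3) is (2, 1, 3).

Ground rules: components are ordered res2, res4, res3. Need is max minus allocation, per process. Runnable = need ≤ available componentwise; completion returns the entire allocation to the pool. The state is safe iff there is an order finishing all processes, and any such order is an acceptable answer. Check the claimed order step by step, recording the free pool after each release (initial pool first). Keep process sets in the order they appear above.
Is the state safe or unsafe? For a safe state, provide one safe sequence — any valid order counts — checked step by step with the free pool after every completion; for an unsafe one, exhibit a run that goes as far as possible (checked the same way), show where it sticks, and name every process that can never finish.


SAFE, for example via the order J1, J4, J5, J3, J9, J6, J8.
Key observation: reading the order forward, J1 is the first process whose need (1, 1, 1) meets the free pool (2, 1, 3) exactly on a resource it requests.
Verifying each step:
  pool = (2, 1, 3)
  run J1 (needs (1, 1, 1), free (2, 1, 3)); after release of (3, 1, 1) the pool is (5, 2, 4)
  run J4 (needs (2, 0, 2), free (5, 2, 4)); after release of (3, 1, 2) the pool is (8, 3, 6)
  run J5 (needs (2, 1, 1), free (8, 3, 6)); after release of (1, 0, 0) the pool is (9, 3, 6)
  run J3 (needs (3, 3, 1), free (9, 3, 6)); after release of (1, 0, 0) the pool is (10, 3, 6)
  run J9 (needs (8, 3, 4), free (10, 3, 6)); after release of (2, 0, 2) the pool is (12, 3, 8)
  run J6 (needs (7, 1, 3), free (12, 3, 8)); after release of (0, 2, 0) the pool is (12, 5, 8)
  run J8 (needs (3, 2, 1), free (12, 5, 8)); after release of (2, 0, 0) the pool is (14, 5, 8)


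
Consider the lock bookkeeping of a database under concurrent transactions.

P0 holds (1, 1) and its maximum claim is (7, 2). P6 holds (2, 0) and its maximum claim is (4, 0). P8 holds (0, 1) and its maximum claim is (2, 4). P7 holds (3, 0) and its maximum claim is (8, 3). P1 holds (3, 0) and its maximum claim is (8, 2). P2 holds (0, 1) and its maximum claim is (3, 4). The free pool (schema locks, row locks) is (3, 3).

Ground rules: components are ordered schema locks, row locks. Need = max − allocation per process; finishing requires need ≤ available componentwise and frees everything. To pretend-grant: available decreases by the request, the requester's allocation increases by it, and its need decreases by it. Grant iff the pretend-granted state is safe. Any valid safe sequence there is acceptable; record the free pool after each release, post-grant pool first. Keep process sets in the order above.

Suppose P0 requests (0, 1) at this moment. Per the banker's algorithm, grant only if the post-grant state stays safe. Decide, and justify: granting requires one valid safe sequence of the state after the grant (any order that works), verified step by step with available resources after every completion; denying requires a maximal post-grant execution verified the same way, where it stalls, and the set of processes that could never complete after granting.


GRANT — the state after the grant stays safe, e.g. via P6, P1, P0, P8, P2, P7.
Key observation: the grant leaves (3, 2) free — enough for P6, whose release restarts the cascade.
Step-by-step check of the post-grant state:
  pool = (3, 2)
  P6: need (2, 0) fits (3, 2); releases (2, 0), pool now (5, 2)
  P1: need (5, 2) fits (5, 2); releases (3, 0), pool now (8, 2)
  P0: need (6, 0) fits (8, 2); releases (1, 2), pool now (9, 4)
  P8: need (2, 3) fits (9, 4); releases (0, 1), pool now (9, 5)
  P2: need (3, 3) fits (9, 5); releases (0, 1), pool now (9, 6)
  P7: need (5, 3) fits (9, 6); releases (3, 0), pool now (12, 6)


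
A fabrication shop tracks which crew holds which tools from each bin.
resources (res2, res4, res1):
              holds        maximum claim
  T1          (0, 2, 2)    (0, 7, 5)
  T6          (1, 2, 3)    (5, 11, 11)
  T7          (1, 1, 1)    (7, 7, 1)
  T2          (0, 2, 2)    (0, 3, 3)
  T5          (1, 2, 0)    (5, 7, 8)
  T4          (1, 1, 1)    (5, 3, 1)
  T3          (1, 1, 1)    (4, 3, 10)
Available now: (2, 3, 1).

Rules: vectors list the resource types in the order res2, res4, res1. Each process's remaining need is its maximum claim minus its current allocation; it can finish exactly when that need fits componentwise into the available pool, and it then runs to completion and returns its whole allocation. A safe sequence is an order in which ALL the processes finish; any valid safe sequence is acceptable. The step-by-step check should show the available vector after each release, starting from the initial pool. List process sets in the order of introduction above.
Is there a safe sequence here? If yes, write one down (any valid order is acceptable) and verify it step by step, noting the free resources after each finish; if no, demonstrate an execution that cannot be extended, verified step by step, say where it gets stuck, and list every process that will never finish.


The state is UNSAFE.
Key observation: once T2, T1 finish, the pool peaks at (2, 7, 5) — and every remaining process still needs more res2 than that.
The run T2, T1 cannot be extended any further. Check, step by step:
  pool = (2, 3, 1)
  T2: need (0, 1, 1) fits (2, 3, 1); releases (0, 2, 2), pool now (2, 5, 3)
  T1: need (0, 5, 3) fits (2, 5, 3); releases (0, 2, 2), pool now (2, 7, 5)
  T6 cannot run: need (4, 9, 8) vs free (2, 7, 5) (insufficient res2, res4 and res1)
  T7 cannot run: need (6, 6, 0) vs free (2, 7, 5) (insufficient res2)
  T5 cannot run: need (4, 5, 8) vs free (2, 7, 5) (insufficient res2 and res1)
  T4 cannot run: need (4, 2, 0) vs free (2, 7, 5) (insufficient res2)
  T3 cannot run: need (3, 2, 9) vs free (2, 7, 5) (insufficient res2 and res1)
Processes that can never finish: T6, T7, T5, T4 and T3.


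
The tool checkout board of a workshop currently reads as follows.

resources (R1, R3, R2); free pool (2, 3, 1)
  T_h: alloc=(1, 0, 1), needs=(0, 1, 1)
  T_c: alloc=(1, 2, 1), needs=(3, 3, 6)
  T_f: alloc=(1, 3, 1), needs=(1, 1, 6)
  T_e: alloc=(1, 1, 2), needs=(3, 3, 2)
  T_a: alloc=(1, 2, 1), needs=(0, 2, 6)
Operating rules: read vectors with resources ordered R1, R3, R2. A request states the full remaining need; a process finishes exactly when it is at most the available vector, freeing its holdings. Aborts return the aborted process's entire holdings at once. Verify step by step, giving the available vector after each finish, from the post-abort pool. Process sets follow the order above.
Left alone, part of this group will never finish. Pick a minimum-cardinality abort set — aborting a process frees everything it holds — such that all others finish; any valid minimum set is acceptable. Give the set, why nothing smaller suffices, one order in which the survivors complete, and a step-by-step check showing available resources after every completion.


Abort T_c and T_a.
Key observation: no ordering could ever have run T_f before the abort of T_c and T_a; with (2, 4, 2) back in the pool it fits at step 3.
Why nothing smaller works — every single abort fails: T_h alone leaves T_c blocked (short on R2); T_c alone leaves T_f blocked (short on R2); T_f alone leaves T_c blocked (short on R2); T_e alone leaves T_c blocked (short on R2); T_a alone leaves T_c blocked (short on R2).
One survivor order: T_h, T_e, T_f. Walking it through (post-abort pool first):
  pool = (4, 7, 3)
  run T_h (needs (0, 1, 1), free (4, 7, 3)); after release of (1, 0, 1) the pool is (5, 7, 4)
  run T_e (needs (3, 3, 2), free (5, 7, 4)); after release of (1, 1, 2) the pool is (6, 8, 6)
  run T_f (needs (1, 1, 6), free (6, 8, 6)); after release of (1, 3, 1) the pool is (7, 11, 7)


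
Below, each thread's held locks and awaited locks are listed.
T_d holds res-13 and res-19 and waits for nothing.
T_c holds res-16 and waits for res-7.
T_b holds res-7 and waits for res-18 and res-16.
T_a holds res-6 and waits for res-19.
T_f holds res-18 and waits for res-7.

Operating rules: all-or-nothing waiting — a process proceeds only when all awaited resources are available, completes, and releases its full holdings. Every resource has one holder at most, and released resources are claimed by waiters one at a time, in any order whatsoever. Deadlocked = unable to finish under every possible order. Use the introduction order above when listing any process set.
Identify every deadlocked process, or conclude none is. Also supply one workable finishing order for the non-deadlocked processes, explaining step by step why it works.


Deadlocked set: T_c, T_b and T_f.
Key observation: the wait chain closes on itself along T_c -> T_b -> T_c; T_f is caught in further circular waits.
The rest can finish in the order T_d, T_a.
Verifying each step:
  run T_d (it waits on nothing); releases res-13 and res-19
  T_a waits on res-19 — all released -> runs and releases res-6


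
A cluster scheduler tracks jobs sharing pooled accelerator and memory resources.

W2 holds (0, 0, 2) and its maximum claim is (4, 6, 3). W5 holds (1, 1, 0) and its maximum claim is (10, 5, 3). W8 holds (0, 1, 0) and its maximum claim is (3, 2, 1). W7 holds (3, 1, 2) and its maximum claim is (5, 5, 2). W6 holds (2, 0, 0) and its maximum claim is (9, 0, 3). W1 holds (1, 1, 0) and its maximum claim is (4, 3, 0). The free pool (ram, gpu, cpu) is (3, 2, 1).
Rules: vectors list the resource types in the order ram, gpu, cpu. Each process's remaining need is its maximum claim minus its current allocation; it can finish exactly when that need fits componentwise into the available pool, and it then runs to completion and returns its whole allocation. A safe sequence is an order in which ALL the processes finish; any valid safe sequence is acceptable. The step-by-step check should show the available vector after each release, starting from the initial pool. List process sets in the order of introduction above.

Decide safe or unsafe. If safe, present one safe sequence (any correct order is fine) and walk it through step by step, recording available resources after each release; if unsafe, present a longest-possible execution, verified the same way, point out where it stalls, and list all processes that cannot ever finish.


SAFE, for example via the order W1, W8, W7, W6, W5, W2.
Key observation: reading the order forward, W1 is the first process whose need (3, 2, 0) meets the free pool (3, 2, 1) exactly on a resource it requests.
Verifying each step:
  pool = (3, 2, 1)
  W1: need (3, 2, 0) fits (3, 2, 1); releases (1, 1, 0), pool now (4, 3, 1)
  W8: need (3, 1, 1) fits (4, 3, 1); releases (0, 1, 0), pool now (4, 4, 1)
  W7: need (2, 4, 0) fits (4, 4, 1); releases (3, 1, 2), pool now (7, 5, 3)
  W6: need (7, 0, 3) fits (7, 5, 3); releases (2, 0, 0), pool now (9, 5, 3)
  W5: need (9, 4, 3) fits (9, 5, 3); releases (1, 1, 0), pool now (10, 6, 3)
  W2: need (4, 6, 1) fits (10, 6, 3); releases (0, 0, 2), pool now (10, 6, 5)


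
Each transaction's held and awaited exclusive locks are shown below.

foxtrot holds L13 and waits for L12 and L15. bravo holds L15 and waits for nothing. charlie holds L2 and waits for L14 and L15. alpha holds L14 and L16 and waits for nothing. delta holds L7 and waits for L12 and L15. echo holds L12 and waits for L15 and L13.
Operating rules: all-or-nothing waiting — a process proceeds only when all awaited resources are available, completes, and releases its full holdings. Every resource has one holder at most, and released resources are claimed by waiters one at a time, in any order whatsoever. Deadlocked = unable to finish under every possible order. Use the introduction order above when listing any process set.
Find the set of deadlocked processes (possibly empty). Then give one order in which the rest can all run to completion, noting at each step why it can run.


Deadlocked set: foxtrot, delta and echo.
Key observation: the loop foxtrot -> echo -> foxtrot blocks itself forever; delta waits into the deadlock from upstream.
A valid finishing order for the others: alpha, bravo, charlie.
Verifying each step:
  alpha waits on nothing -> runs at once and releases L14 and L16
  bravo waits on nothing -> runs at once and releases L15
  run charlie (all its waits — L14 and L15 — are resolved); releases L2


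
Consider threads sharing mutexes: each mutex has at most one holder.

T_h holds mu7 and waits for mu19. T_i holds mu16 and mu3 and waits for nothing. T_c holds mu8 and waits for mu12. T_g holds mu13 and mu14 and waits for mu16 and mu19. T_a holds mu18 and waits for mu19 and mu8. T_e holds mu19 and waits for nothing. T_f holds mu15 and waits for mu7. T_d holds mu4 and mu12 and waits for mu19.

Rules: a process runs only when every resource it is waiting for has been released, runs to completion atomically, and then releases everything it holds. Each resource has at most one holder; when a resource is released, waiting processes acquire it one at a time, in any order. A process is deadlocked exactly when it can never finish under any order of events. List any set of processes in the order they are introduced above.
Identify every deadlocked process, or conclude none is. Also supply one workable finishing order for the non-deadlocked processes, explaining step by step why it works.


No process is deadlocked.
Key observation: every chain of waits terminates; starting from the processes that wait on nothing, all the rest unlock in turn.
A valid finishing order for the others: T_i, T_e, T_g, T_d, T_c, T_a, T_h, T_f.
Check, step by step:
  T_i: no waits; runs immediately, freeing mu16 and mu3
  T_e: no waits; runs immediately, freeing mu19
  run T_g (all its waits — mu16 and mu19 — are resolved); releases mu13 and mu14
  run T_d (all its waits — mu19 — are resolved); releases mu4 and mu12
  run T_c (all its waits — mu12 — are resolved); releases mu8
  run T_a (all its waits — mu19 and mu8 — are resolved); releases mu18
  run T_h (all its waits — mu19 — are resolved); releases mu7
  run T_f (all its waits — mu7 — are resolved); releases mu15


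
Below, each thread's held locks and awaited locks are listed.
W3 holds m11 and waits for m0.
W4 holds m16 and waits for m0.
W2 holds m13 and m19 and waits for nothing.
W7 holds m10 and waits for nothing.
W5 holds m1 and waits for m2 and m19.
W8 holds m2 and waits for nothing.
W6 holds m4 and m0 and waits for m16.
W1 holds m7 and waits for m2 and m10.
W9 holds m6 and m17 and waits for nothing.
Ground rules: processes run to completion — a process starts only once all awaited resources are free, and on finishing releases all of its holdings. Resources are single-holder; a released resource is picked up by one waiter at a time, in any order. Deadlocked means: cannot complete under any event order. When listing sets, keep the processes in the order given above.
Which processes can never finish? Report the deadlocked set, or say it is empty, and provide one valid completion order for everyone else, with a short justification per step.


The deadlocked set is W3, W4 and W6.
Key observation: the wait chain closes on itself along W6 -> W4 -> W6; W3 waits into the deadlock from upstream.
The rest can finish in the order W9, W8, W7, W2, W1, W5.
Step-by-step check:
  W9 waits on nothing -> runs at once and releases m6 and m17
  W8 waits on nothing -> runs at once and releases m2
  W7 waits on nothing -> runs at once and releases m10
  W2 waits on nothing -> runs at once and releases m13 and m19
  W1 waits on m2 and m10 — all released -> runs and releases m7
  W5 waits on m2 and m19 — all released -> runs and releases m1


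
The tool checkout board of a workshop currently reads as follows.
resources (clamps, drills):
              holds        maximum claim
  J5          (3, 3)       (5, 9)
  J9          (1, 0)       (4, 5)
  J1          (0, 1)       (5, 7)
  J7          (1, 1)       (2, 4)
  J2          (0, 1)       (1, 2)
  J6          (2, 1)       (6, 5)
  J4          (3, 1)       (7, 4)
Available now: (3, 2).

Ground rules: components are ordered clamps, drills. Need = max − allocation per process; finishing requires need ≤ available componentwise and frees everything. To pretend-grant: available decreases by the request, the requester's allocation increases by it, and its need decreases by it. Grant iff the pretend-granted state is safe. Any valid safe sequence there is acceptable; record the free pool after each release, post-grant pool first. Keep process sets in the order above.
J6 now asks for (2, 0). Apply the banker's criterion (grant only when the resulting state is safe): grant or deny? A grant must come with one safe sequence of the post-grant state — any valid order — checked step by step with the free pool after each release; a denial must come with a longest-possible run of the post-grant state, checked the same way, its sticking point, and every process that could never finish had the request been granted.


GRANT: granting preserves safety; a valid post-grant sequence is J2, J7, J6, J4, J9, J5, J1.
Key observation: the transfer keeps a workable pool ((1, 2)); J2 starts the safe sequence.
Check on the post-grant state, step by step:
  pool = (1, 2)
  J2 needs (1, 1) <= (1, 2) -> finishes; pool += (0, 1) = (1, 3)
  J7 needs (1, 3) <= (1, 3) -> finishes; pool += (1, 1) = (2, 4)
  J6 needs (2, 4) <= (2, 4) -> finishes; pool += (4, 1) = (6, 5)
  J4 needs (4, 3) <= (6, 5) -> finishes; pool += (3, 1) = (9, 6)
  J9 needs (3, 5) <= (9, 6) -> finishes; pool += (1, 0) = (10, 6)
  J5 needs (2, 6) <= (10, 6) -> finishes; pool += (3, 3) = (13, 9)
  J1 needs (5, 6) <= (13, 9) -> finishes; pool += (0, 1) = (13, 10)


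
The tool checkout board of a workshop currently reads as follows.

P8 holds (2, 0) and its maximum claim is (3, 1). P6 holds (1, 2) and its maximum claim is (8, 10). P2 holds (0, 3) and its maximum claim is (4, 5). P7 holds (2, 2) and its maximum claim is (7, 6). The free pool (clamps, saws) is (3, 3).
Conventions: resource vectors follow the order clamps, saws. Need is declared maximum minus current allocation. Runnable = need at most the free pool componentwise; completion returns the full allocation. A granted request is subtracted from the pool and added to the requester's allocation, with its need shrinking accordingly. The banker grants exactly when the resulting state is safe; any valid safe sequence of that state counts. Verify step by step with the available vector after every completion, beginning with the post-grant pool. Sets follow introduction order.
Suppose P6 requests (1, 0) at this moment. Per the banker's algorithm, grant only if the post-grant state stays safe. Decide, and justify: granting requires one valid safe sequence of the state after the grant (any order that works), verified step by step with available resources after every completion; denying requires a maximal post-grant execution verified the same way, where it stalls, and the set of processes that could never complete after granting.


DENY. Granting would leave the state unsafe.
Key observation: once P8, P2 finish, the pool peaks at (4, 6) — and every remaining process still needs more clamps than that.
On the post-grant state, P8, P2 is a maximal run — nothing extends it. Check, step by step:
  pool = (2, 3)
  P8: need (1, 1) fits (2, 3); releases (2, 0), pool now (4, 3)
  P2: need (4, 2) fits (4, 3); releases (0, 3), pool now (4, 6)
  blocked: P6 wants (6, 8), pool (4, 6) — not enough clamps and saws
  blocked: P7 wants (5, 4), pool (4, 6) — not enough clamps
Post-grant, the permanently blocked set is P6 and P7.


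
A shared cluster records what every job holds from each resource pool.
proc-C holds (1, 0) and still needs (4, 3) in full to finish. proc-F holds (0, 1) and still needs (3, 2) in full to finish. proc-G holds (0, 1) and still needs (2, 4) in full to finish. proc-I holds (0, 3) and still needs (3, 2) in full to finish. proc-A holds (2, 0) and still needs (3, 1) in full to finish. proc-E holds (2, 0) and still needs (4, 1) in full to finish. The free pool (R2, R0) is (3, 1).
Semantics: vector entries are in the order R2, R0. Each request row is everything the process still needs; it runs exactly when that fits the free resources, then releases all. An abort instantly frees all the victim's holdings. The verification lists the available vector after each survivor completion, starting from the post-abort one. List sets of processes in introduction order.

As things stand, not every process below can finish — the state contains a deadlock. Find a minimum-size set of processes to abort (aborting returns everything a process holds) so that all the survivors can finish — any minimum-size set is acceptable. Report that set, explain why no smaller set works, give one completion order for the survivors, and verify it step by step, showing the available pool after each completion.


Minimum abort set: proc-F.
Key observation: no ordering could ever have run proc-I before the abort of proc-F; with (0, 1) back in the pool it fits at step 2.
Minimality: the empty abort set fails — the state is deadlocked as it stands.
Survivors finish in the order: proc-A, proc-I, proc-E, proc-G, proc-C. Step-by-step check (pool after the aborts first):
  pool = (3, 2)
  proc-A needs (3, 1) <= (3, 2) -> finishes; pool += (2, 0) = (5, 2)
  proc-I needs (3, 2) <= (5, 2) -> finishes; pool += (0, 3) = (5, 5)
  proc-E needs (4, 1) <= (5, 5) -> finishes; pool += (2, 0) = (7, 5)
  proc-G needs (2, 4) <= (7, 5) -> finishes; pool += (0, 1) = (7, 6)
  proc-C needs (4, 3) <= (7, 6) -> finishes; pool += (1, 0) = (8, 6)


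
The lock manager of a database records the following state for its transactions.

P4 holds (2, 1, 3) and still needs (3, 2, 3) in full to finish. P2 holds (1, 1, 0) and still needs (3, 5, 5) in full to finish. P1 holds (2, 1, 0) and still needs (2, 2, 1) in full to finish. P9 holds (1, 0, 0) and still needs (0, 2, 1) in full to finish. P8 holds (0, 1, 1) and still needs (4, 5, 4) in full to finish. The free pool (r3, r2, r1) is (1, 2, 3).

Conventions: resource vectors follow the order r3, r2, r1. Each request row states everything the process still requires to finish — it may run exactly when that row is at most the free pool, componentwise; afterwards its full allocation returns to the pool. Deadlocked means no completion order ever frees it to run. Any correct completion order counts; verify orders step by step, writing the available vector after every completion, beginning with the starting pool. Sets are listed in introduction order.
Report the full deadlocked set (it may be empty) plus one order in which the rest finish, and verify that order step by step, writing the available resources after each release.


The deadlocked set is P2 and P8.
Key observation: the wall is r2: completing P9, P1, P4 brings the pool only to (6, 4, 6), and all the rest need more.
The rest can finish in the order P9, P1, P4. Step-by-step check:
  pool = (1, 2, 3)
  P9: need (0, 2, 1) fits (1, 2, 3); releases (1, 0, 0), pool now (2, 2, 3)
  P1: need (2, 2, 1) fits (2, 2, 3); releases (2, 1, 0), pool now (4, 3, 3)
  P4: need (3, 2, 3) fits (4, 3, 3); releases (2, 1, 3), pool now (6, 4, 6)
None of the blocked processes ever fits:
  P2 still needs (3, 5, 5) but only (6, 4, 6) is free — short on r2
  P8 still needs (4, 5, 4) but only (6, 4, 6) is free — short on r2


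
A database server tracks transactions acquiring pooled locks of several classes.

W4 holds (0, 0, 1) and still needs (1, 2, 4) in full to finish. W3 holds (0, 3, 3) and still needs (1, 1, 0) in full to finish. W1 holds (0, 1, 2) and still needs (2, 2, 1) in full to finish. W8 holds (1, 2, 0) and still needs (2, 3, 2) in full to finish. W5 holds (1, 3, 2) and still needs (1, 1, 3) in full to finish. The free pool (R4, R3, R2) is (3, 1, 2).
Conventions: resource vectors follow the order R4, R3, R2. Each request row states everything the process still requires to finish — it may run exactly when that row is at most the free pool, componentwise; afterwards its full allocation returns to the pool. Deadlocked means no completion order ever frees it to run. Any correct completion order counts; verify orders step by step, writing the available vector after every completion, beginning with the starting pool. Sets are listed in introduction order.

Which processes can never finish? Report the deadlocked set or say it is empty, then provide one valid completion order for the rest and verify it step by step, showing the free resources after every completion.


No process is deadlocked.
Key observation: no deadlock: W3 fits now, and the freed resources carry the rest through.
One completion order for the rest: W3, W1, W5, W8, W4. Check, step by step:
  pool = (3, 1, 2)
  W3: need (1, 1, 0) fits (3, 1, 2); releases (0, 3, 3), pool now (3, 4, 5)
  W1: need (2, 2, 1) fits (3, 4, 5); releases (0, 1, 2), pool now (3, 5, 7)
  W5: need (1, 1, 3) fits (3, 5, 7); releases (1, 3, 2), pool now (4, 8, 9)
  W8: need (2, 3, 2) fits (4, 8, 9); releases (1, 2, 0), pool now (5, 10, 9)
  W4: need (1, 2, 4) fits (5, 10, 9); releases (0, 0, 1), pool now (5, 10, 10)


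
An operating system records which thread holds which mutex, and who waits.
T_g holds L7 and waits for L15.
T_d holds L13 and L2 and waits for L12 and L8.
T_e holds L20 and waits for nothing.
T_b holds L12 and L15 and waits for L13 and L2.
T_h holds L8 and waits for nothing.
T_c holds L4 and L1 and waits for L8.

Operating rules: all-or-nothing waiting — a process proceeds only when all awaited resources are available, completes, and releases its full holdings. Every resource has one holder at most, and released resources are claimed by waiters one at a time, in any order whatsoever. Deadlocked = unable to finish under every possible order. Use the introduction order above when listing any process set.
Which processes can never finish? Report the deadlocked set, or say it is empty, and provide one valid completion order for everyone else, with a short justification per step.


Deadlocked set: T_g, T_d and T_b.
Key observation: the knot is the closed ring of waits T_b -> T_d -> T_b; T_g waits into the deadlock from upstream.
A valid finishing order for the others: T_h, T_c, T_e.
Walking it through:
  run T_h (it waits on nothing); releases L8
  T_c waits on L8 — all released -> runs and releases L4 and L1
  run T_e (it waits on nothing); releases L20


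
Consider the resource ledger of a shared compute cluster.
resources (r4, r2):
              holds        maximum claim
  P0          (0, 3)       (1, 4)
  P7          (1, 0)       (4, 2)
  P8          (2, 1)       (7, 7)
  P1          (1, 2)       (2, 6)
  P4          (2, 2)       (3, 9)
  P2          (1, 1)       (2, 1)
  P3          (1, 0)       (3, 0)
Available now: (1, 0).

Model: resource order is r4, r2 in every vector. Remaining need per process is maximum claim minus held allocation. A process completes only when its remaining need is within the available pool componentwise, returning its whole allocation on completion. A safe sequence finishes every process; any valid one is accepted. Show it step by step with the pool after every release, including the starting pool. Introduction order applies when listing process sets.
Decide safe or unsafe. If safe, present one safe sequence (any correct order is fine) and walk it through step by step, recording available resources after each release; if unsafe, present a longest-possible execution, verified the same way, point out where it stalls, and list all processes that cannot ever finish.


SAFE — a valid safe sequence is P2, P3, P0, P7, P1, P8, P4.
Key observation: P2 is the earliest step where a requested resource binds exactly: need (1, 0), pool (1, 0) at its turn.
Verifying each step:
  pool = (1, 0)
  run P2 (needs (1, 0), free (1, 0)); after release of (1, 1) the pool is (2, 1)
  run P3 (needs (2, 0), free (2, 1)); after release of (1, 0) the pool is (3, 1)
  run P0 (needs (1, 1), free (3, 1)); after release of (0, 3) the pool is (3, 4)
  run P7 (needs (3, 2), free (3, 4)); after release of (1, 0) the pool is (4, 4)
  run P1 (needs (1, 4), free (4, 4)); after release of (1, 2) the pool is (5, 6)
  run P8 (needs (5, 6), free (5, 6)); after release of (2, 1) the pool is (7, 7)
  run P4 (needs (1, 7), free (7, 7)); after release of (2, 2) the pool is (9, 9)
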